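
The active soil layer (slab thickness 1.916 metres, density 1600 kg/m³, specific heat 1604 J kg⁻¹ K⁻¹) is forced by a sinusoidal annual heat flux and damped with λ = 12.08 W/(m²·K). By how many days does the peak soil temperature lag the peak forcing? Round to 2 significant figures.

4.7 days

Areal heat capacity C = ρ c_p D = 1600 × 1604 × 1.916 = 4.92×10^6 J/(m²·K).
ω = 2π / 3.15×10^7 s = 1.99×10^-7 s⁻¹.
Phase lag φ = arctan(Cω/λ) = arctan(0.980/12.08) = 0.0809 rad.
Time lag = φ / ω = 0.0809 / 1.99×10^-7 = 4.06×10^5 s = 4.70 days.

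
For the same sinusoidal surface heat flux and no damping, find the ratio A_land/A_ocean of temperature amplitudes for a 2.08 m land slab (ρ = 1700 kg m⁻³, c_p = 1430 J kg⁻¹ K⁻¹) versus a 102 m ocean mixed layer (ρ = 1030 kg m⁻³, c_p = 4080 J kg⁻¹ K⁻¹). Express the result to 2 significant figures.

C_ocean = 1030 × 4080 × 102 = 4.29×10^8 J/(m²·K).
C_land = 1700 × 1430 × 2.08 = 5.06×10^6 J/(m²·K).
Undamped amplitude ∝ 1/C, so A_land/A_ocean = C_ocean/C_land = 84.8.

85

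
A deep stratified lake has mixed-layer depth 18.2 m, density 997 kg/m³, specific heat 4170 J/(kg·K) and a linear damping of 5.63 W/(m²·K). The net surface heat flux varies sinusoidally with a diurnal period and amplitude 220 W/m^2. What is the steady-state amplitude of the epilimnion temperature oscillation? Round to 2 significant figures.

0.040 K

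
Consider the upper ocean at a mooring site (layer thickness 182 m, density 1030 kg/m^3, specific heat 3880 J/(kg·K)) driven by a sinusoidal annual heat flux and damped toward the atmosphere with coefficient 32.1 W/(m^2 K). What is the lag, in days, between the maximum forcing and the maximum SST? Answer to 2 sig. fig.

Areal heat capacity C = ρ c_p D = 1030 × 3880 × 182 = 7.27×10^8 J/(m^2 K).
ω = 2π / 3.15×10^7 s = 1.99×10^-7 s⁻¹.
Phase lag φ = arctan(Cω/λ) = arctan(145/32.1) = 1.35 rad.
Time lag = φ / ω = 1.35 / 1.99×10^-7 = 6.79×10^6 s = 78.6 days.

79 days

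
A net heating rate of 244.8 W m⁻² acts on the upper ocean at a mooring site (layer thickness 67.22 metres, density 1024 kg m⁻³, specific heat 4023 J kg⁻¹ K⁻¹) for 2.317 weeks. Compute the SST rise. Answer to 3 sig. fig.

Areal heat capacity C = ρ c_p D = 1024 × 4023 × 67.22 = 2.77×10^8 J m⁻² K⁻¹.
Net heat input Q = F Δt = 244.8 × (2.317 weeks × 6.048×10^5 s/week) = 3.43×10^8 J/m².
ΔT = Q / C = 3.43×10^8 / 2.77×10^8 = 1.24 K.

1.24 K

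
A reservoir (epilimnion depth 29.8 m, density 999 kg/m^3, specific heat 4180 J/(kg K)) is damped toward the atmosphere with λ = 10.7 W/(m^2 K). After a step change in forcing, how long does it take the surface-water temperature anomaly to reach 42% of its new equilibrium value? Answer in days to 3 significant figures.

73.3 days

Areal heat capacity C = ρ c_p D = 999 × 4180 × 29.8 = 1.24×10^8 J/(m^2 K).
τ = C / λ = 1.24×10^8 / 10.7 = 1.16×10^7 s.
Fraction reached: 1 − e^(−t/τ) = 0.42 ⇒ t = −τ ln(1 − 0.42) = τ × 0.545.
t = 6.34×10^6 s = 73.3 days.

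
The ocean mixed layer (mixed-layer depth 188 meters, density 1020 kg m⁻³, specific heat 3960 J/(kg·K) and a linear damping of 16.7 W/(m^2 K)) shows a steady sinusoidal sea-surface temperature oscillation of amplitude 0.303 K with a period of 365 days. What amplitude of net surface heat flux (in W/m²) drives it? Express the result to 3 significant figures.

Areal heat capacity C = ρ c_p D = 1020 × 3960 × 188 = 7.59×10^8 J m⁻² K⁻¹.
ω = 2π / 3.15×10^7 s = 1.99×10^-7 s⁻¹.
√((Cω)² + λ²) = √((151)² + 16.7²) = 152 W/(m²·K).
F₀ = A × √((Cω)²+λ²) = 0.303 × 152 = 46.1 W/m².

46.1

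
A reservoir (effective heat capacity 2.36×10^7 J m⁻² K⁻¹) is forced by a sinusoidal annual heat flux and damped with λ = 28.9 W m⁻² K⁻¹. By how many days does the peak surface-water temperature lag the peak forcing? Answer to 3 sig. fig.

Areal heat capacity C = 2.36×10^7 J m⁻² K⁻¹ (given).
ω = 2π / 3.15×10^7 s = 1.99×10^-7 s⁻¹.
Phase lag φ = arctan(Cω/λ) = arctan(4.70/28.9) = 0.161 rad.
Time lag = φ / ω = 0.161 / 1.99×10^-7 = 8.10×10^5 s = 9.37 days.

9.37 days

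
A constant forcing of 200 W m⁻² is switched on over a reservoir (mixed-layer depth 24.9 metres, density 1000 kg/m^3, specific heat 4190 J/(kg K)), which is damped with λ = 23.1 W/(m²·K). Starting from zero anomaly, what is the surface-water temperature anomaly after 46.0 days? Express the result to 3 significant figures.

5.07 K

Areal heat capacity C = ρ c_p D = 1000 × 4190 × 24.9 = 1.04×10^8 J m⁻² K⁻¹.
τ = C / λ = 1.04×10^8 / 23.1 = 4.52×10^6 s.
Equilibrium anomaly ΔT_eq = F / λ = 200 / 23.1 = 8.66 K.
t = 46.0 days = 3.97×10^6 s, so t/τ = 0.880.
ΔT(t) = ΔT_eq (1 − e^(−t/τ)) = 8.66 × (1 − e^−0.880) = 5.07 K.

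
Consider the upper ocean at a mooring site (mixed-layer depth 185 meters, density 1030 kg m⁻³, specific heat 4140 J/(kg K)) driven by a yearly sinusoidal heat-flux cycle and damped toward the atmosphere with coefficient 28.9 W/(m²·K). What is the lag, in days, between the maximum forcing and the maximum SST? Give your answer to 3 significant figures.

80.7 days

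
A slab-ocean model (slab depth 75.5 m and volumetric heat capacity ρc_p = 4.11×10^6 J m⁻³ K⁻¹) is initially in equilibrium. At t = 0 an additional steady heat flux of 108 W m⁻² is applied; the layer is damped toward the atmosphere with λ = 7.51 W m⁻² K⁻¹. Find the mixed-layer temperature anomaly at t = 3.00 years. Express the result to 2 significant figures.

13 K

Areal heat capacity C = ρc_p × D = 4.11×10^6 × 75.5 = 3.10×10^8 J m⁻² K⁻¹.
τ = C / λ = 3.10×10^8 / 7.51 = 4.13×10^7 s.
Equilibrium anomaly ΔT_eq = F / λ = 108 / 7.51 = 14.4 K.
t = 3.00 years = 9.47×10^7 s, so t/τ = 2.29.
ΔT(t) = ΔT_eq (1 − e^(−t/τ)) = 14.4 × (1 − e^−2.29) = 12.9 K.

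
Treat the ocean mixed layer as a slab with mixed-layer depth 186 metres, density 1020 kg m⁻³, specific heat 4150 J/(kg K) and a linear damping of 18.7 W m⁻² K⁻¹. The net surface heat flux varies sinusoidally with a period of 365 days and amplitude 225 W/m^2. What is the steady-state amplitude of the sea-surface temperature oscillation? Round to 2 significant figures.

Areal heat capacity C = ρ c_p D = 1020 × 4150 × 186 = 7.87×10^8 J m⁻² K⁻¹.
Angular frequency ω = 2π / T = 2π / 3.15×10^7 s = 1.99×10^-7 s⁻¹.
√((Cω)² + λ²) = √((157)² + 18.7²) = 158 W/(m²·K).
Amplitude A = F₀ / √((Cω)²+λ²) = 225 / 158 = 1.42 K.

1.4 K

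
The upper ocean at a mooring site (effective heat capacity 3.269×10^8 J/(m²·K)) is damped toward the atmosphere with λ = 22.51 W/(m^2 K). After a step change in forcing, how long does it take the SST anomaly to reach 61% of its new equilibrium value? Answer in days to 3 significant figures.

Areal heat capacity C = 3.269×10^8 J/(m²·K) (given).
τ = C / λ = 3.27×10^8 / 22.51 = 1.45×10^7 s.
Fraction reached: 1 − e^(−t/τ) = 0.61 ⇒ t = −τ ln(1 − 0.61) = τ × 0.942.
t = 1.37×10^7 s = 158 days.

158 days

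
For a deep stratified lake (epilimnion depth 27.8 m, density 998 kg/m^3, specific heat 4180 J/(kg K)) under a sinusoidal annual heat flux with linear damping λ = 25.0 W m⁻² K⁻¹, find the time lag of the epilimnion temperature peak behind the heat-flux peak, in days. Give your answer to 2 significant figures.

Areal heat capacity C = ρ c_p D = 998 × 4180 × 27.8 = 1.16×10^8 J/(m²·K).
ω = 2π / 3.15×10^7 s = 1.99×10^-7 s⁻¹.
Phase lag φ = arctan(Cω/λ) = arctan(23.1/25.0) = 0.746 rad.
Time lag = φ / ω = 0.746 / 1.99×10^-7 = 3.74×10^6 s = 43.3 days.

43 days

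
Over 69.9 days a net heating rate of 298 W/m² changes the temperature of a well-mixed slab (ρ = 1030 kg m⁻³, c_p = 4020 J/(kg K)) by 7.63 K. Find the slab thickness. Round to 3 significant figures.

Heat input Q = F Δt = 298 × 6.04×10^6 s = 1.80×10^9 J/m².
Required areal heat capacity C = Q / ΔT = 2.36×10^8 J/(m²·K).
Depth D = C / (ρ c_p) = 2.36×10^8 / (1030 × 4020) = 57.0 m.

57.0 m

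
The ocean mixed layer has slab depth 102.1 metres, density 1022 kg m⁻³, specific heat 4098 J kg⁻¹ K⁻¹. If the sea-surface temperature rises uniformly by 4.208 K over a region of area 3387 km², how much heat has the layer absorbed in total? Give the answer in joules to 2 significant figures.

6.1×10^18 J

Areal heat capacity C = ρ c_p D = 1022 × 4098 × 102.1 = 4.28×10^8 J/(m^2 K).
Heat per unit area: q = C ΔT = 4.28×10^8 × 4.208 = 1.80×10^9 J/m².
Total heat: Q = q × A = 1.80×10^9 × (3387 × 10⁶ m²) = 6.09×10^18 J.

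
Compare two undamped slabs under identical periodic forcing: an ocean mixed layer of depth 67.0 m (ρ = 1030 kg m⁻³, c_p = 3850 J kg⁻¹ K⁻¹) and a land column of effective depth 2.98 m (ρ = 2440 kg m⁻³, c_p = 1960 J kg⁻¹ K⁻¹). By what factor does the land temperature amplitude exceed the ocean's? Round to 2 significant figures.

19

C_ocean = 1030 × 3850 × 67.0 = 2.66×10^8 J/(m²·K).
C_land = 2440 × 1960 × 2.98 = 1.43×10^7 J/(m²·K).
Undamped amplitude ∝ 1/C, so A_land/A_ocean = C_ocean/C_land = 18.6.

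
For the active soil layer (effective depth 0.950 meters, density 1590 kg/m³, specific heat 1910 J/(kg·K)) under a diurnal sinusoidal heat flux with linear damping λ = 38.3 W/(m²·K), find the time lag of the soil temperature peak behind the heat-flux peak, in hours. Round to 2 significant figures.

5.3 hours

Areal heat capacity C = ρ c_p D = 1590 × 1910 × 0.950 = 2.89×10^6 J m⁻² K⁻¹.
ω = 2π / 86400 s = 7.27×10^-5 s⁻¹.
Phase lag φ = arctan(Cω/λ) = arctan(210/38.3) = 1.39 rad.
Time lag = φ / ω = 1.39 / 7.27×10^-5 = 19100 s = 5.31 hours.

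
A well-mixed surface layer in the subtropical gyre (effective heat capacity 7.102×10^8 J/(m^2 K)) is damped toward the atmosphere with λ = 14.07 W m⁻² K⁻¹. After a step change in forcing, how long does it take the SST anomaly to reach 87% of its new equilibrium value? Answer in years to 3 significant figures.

3.26 years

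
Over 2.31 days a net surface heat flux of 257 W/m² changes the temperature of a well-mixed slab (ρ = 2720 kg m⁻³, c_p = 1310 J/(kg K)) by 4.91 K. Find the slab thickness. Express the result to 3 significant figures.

Heat input Q = F Δt = 257 × 2.00×10^5 s = 5.13×10^7 J/m².
Required areal heat capacity C = Q / ΔT = 1.04×10^7 J/(m²·K).
Depth D = C / (ρ c_p) = 1.04×10^7 / (2720 × 1310) = 2.93 m.

2.93 m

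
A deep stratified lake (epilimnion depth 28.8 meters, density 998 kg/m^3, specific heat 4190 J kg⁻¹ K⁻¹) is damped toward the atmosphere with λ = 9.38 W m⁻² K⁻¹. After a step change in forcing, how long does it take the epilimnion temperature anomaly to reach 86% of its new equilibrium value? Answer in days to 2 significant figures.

Areal heat capacity C = ρ c_p D = 998 × 4190 × 28.8 = 1.20×10^8 J/(m²·K).
τ = C / λ = 1.20×10^8 / 9.38 = 1.28×10^7 s.
Fraction reached: 1 − e^(−t/τ) = 0.86 ⇒ t = −τ ln(1 − 0.86) = τ × 1.97.
t = 2.52×10^7 s = 292 days.

290 days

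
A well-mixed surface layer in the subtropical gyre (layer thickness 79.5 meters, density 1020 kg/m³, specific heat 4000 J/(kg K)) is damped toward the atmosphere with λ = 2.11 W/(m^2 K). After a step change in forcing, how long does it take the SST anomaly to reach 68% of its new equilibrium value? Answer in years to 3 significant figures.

5.55 years

Areal heat capacity C = ρ c_p D = 1020 × 4000 × 79.5 = 3.24×10^8 J m⁻² K⁻¹.
τ = C / λ = 3.24×10^8 / 2.11 = 1.54×10^8 s.
Fraction reached: 1 − e^(−t/τ) = 0.68 ⇒ t = −τ ln(1 − 0.68) = τ × 1.14.
t = 1.75×10^8 s = 5.55 years.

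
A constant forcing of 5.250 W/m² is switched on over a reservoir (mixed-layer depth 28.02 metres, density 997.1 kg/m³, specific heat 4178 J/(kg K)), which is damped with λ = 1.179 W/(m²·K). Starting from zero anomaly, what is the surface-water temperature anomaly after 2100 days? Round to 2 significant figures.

Areal heat capacity C = ρ c_p D = 997.1 × 4178 × 28.02 = 1.17×10^8 J/(m²·K).
τ = C / λ = 1.17×10^8 / 1.179 = 9.90×10^7 s.
Equilibrium anomaly ΔT_eq = F / λ = 5.250 / 1.179 = 4.45 K.
t = 2100 days = 1.81×10^8 s, so t/τ = 1.83.
ΔT(t) = ΔT_eq (1 − e^(−t/τ)) = 4.45 × (1 − e^−1.83) = 3.74 K.

3.7 K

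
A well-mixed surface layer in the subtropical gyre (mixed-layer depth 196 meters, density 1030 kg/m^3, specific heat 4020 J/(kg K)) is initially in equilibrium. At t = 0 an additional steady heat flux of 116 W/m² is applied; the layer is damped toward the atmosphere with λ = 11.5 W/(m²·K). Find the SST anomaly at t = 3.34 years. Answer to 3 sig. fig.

7.82 K

Areal heat capacity C = ρ c_p D = 1030 × 4020 × 196 = 8.12×10^8 J m⁻² K⁻¹.
τ = C / λ = 8.12×10^8 / 11.5 = 7.06×10^7 s.
Equilibrium anomaly ΔT_eq = F / λ = 116 / 11.5 = 10.1 K.
t = 3.34 years = 1.05×10^8 s, so t/τ = 1.49.
ΔT(t) = ΔT_eq (1 − e^(−t/τ)) = 10.1 × (1 − e^−1.49) = 7.82 K.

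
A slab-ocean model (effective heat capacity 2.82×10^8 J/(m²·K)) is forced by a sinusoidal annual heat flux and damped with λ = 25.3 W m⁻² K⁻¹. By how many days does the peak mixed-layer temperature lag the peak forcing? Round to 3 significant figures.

66.7 days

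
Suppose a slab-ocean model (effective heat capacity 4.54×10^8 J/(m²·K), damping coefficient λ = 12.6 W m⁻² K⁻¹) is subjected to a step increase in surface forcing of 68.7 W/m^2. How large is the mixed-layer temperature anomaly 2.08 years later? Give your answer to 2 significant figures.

4.6 K

Areal heat capacity C = 4.54×10^8 J/(m²·K) (given).
τ = C / λ = 4.54×10^8 / 12.6 = 3.60×10^7 s.
Equilibrium anomaly ΔT_eq = F / λ = 68.7 / 12.6 = 5.45 K.
t = 2.08 years = 6.56×10^7 s, so t/τ = 1.82.
ΔT(t) = ΔT_eq (1 − e^(−t/τ)) = 5.45 × (1 − e^−1.82) = 4.57 K.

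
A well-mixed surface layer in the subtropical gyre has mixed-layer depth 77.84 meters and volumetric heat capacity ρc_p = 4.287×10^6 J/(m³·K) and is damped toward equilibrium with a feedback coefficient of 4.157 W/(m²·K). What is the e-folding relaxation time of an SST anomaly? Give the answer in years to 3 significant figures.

Areal heat capacity C = ρc_p × D = 4.287×10^6 × 77.84 = 3.34×10^8 J m⁻² K⁻¹.
Relaxation time τ = C / λ = 3.34×10^8 / 4.157 = 8.03×10^7 s.
In years: 8.03×10^7 s / (3.156×10^7 s/year) = 2.54 years.

2.54 years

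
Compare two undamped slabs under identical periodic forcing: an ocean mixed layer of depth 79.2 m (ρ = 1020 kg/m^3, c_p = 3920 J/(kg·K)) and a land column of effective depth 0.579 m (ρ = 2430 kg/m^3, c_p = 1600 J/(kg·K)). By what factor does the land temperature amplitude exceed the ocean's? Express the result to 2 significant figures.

140

C_ocean = 1020 × 3920 × 79.2 = 3.17×10^8 J/(m²·K).
C_land = 2430 × 1600 × 0.579 = 2.25×10^6 J/(m²·K).
Undamped amplitude ∝ 1/C, so A_land/A_ocean = C_ocean/C_land = 141.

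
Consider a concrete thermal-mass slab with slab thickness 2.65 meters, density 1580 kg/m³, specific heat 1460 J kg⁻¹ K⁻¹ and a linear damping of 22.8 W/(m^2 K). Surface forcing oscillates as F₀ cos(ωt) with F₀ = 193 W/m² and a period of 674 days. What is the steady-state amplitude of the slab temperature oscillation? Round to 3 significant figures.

8.46 K

Areal heat capacity C = ρ c_p D = 1580 × 1460 × 2.65 = 6.11×10^6 J/(m^2 K).
Angular frequency ω = 2π / T = 2π / 5.82×10^7 s = 1.08×10^-7 s⁻¹.
√((Cω)² + λ²) = √((0.660)² + 22.8²) = 22.8 W/(m²·K).
Amplitude A = F₀ / √((Cω)²+λ²) = 193 / 22.8 = 8.46 K.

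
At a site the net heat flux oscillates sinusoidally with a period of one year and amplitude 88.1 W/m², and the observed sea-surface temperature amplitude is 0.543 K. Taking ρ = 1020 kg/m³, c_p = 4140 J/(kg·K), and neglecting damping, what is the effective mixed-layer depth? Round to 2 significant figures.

190 m

ω = 2π / 3.15×10^7 s = 1.99×10^-7 s⁻¹.
Required C = F₀ / (A ω) = 88.1 / (0.543 × 1.99×10^-7) = 8.14×10^8 J/(m²·K).
D = C / (ρ c_p) = 8.14×10^8 / (1020 × 4140) = 193 m.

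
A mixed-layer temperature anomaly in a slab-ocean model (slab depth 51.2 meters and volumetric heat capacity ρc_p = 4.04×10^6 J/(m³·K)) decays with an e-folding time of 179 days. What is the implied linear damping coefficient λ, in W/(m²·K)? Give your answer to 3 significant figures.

Areal heat capacity C = ρc_p × D = 4.04×10^6 × 51.2 = 2.07×10^8 J/(m^2 K).
τ = 179 days = 1.55×10^7 s.
λ = C / τ = 2.07×10^8 / 1.55×10^7 = 13.4 W/(m²·K).

13.4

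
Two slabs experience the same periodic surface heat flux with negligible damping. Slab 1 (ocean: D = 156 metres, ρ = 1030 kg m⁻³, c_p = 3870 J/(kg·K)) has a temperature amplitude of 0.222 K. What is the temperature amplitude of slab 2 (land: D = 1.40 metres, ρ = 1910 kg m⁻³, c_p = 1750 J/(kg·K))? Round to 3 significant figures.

C_ocean = 6.22×10^8 J/(m²·K); C_land = 4.68×10^6 J/(m²·K).
A ∝ 1/C ⇒ A_land = A_ocean × C_ocean/C_land = 0.222 × 133 = 29.5 K.

29.5 K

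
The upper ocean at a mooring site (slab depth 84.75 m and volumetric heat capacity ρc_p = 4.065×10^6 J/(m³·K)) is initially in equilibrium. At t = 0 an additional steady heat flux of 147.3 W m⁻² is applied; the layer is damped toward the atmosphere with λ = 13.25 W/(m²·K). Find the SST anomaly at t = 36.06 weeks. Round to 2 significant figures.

Areal heat capacity C = ρc_p × D = 4.065×10^6 × 84.75 = 3.45×10^8 J/(m²·K).
τ = C / λ = 3.45×10^8 / 13.25 = 2.60×10^7 s.
Equilibrium anomaly ΔT_eq = F / λ = 147.3 / 13.25 = 11.1 K.
t = 36.06 weeks = 2.18×10^7 s, so t/τ = 0.839.
ΔT(t) = ΔT_eq (1 − e^(−t/τ)) = 11.1 × (1 − e^−0.839) = 6.31 K.

6.3 K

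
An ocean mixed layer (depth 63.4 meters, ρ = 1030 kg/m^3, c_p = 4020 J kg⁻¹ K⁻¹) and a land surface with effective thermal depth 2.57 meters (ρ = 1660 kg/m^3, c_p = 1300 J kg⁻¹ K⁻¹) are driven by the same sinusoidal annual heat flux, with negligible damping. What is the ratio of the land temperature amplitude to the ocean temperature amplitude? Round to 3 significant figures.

47.3

C_ocean = 1030 × 4020 × 63.4 = 2.63×10^8 J/(m²·K).
C_land = 1660 × 1300 × 2.57 = 5.55×10^6 J/(m²·K).
Undamped amplitude ∝ 1/C, so A_land/A_ocean = C_ocean/C_land = 47.3.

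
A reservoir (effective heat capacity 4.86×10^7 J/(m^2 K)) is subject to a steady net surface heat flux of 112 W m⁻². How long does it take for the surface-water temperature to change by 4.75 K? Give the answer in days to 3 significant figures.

23.9 days

Areal heat capacity C = 4.86×10^7 J/(m^2 K) (given).
Time required: Δt = C ΔT / F = 4.86×10^7 × 4.75 / 112 = 2.06×10^6 s.
In days: 2.06×10^6 s / (86400 s/day) = 23.9 days.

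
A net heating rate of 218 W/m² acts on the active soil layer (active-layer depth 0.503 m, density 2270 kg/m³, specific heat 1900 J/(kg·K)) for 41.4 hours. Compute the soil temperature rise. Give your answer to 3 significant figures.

Areal heat capacity C = ρ c_p D = 2270 × 1900 × 0.503 = 2.17×10^6 J m⁻² K⁻¹.
Net heat input Q = F Δt = 218 × (41.4 hours × 3600 s/hour) = 3.25×10^7 J/m².
ΔT = Q / C = 3.25×10^7 / 2.17×10^6 = 15.0 K.

15.0 K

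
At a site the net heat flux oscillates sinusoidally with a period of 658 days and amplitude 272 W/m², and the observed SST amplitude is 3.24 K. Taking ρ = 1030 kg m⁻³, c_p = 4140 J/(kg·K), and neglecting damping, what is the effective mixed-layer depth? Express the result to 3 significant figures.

178 m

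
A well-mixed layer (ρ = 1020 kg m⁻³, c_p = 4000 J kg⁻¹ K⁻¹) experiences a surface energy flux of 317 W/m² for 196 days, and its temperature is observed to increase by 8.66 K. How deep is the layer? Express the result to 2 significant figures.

150 m

Heat input Q = F Δt = 317 × 1.69×10^7 s = 5.37×10^9 J/m².
Required areal heat capacity C = Q / ΔT = 6.20×10^8 J/(m²·K).
Depth D = C / (ρ c_p) = 6.20×10^8 / (1020 × 4000) = 152 m.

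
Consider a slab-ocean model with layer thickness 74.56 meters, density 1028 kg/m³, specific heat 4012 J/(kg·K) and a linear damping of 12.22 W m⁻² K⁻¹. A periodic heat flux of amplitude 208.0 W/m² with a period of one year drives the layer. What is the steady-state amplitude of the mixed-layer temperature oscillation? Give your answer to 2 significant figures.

Areal heat capacity C = ρ c_p D = 1028 × 4012 × 74.56 = 3.08×10^8 J/(m²·K).
Angular frequency ω = 2π / T = 2π / 3.15×10^7 s = 1.99×10^-7 s⁻¹.
√((Cω)² + λ²) = √((61.3)² + 12.22²) = 62.5 W/(m²·K).
Amplitude A = F₀ / √((Cω)²+λ²) = 208.0 / 62.5 = 3.33 K.

3.3 K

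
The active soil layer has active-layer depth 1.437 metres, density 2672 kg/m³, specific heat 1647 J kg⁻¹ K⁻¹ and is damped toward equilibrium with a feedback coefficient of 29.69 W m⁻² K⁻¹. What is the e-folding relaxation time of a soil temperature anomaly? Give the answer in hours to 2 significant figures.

59 hours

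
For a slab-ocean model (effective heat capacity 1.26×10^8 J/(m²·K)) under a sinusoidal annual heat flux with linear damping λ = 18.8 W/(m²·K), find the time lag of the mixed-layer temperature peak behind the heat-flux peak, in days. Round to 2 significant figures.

54 days

Areal heat capacity C = 1.26×10^8 J/(m²·K) (given).
ω = 2π / 3.15×10^7 s = 1.99×10^-7 s⁻¹.
Phase lag φ = arctan(Cω/λ) = arctan(25.1/18.8) = 0.928 rad.
Time lag = φ / ω = 0.928 / 1.99×10^-7 = 4.66×10^6 s = 53.9 days.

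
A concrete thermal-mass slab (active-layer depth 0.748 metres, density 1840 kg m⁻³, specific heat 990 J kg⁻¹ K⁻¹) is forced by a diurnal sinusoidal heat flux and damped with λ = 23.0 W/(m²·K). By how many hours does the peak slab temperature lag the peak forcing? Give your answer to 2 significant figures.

Areal heat capacity C = ρ c_p D = 1840 × 990 × 0.748 = 1.36×10^6 J/(m²·K).
ω = 2π / 86400 s = 7.27×10^-5 s⁻¹.
Phase lag φ = arctan(Cω/λ) = arctan(99.1/23.0) = 1.34 rad.
Time lag = φ / ω = 1.34 / 7.27×10^-5 = 18500 s = 5.13 hours.

5.1 hours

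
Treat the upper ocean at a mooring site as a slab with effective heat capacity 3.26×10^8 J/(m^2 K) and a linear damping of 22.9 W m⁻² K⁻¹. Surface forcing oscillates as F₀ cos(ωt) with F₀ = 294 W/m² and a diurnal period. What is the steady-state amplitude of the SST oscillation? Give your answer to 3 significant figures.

0.0124 K

Areal heat capacity C = 3.26×10^8 J/(m^2 K) (given).
Angular frequency ω = 2π / T = 2π / 86400 s = 7.27×10^-5 s⁻¹.
√((Cω)² + λ²) = √((23700)² + 22.9²) = 23700 W/(m²·K).
Amplitude A = F₀ / √((Cω)²+λ²) = 294 / 23700 = 0.0124 K.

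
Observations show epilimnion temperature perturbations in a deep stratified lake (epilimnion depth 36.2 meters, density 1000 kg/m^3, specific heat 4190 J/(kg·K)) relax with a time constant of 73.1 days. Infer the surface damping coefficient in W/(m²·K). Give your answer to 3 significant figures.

24.0

Areal heat capacity C = ρ c_p D = 1000 × 4190 × 36.2 = 1.52×10^8 J/(m^2 K).
τ = 73.1 days = 6.32×10^6 s.
λ = C / τ = 1.52×10^8 / 6.32×10^6 = 24.0 W/(m²·K).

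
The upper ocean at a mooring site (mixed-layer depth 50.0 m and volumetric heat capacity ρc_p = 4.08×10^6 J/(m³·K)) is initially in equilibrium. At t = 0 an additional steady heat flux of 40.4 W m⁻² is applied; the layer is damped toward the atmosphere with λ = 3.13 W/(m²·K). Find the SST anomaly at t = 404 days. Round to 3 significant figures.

5.35 K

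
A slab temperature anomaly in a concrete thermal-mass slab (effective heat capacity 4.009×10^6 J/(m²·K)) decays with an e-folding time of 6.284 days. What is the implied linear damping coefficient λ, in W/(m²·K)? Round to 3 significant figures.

Areal heat capacity C = 4.009×10^6 J/(m²·K) (given).
τ = 6.284 days = 5.43×10^5 s.
λ = C / τ = 4.01×10^6 / 5.43×10^5 = 7.38 W/(m²·K).

7.38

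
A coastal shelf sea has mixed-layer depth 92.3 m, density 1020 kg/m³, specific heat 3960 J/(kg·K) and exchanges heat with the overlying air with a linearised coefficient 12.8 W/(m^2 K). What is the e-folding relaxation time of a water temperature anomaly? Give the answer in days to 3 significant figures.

337 days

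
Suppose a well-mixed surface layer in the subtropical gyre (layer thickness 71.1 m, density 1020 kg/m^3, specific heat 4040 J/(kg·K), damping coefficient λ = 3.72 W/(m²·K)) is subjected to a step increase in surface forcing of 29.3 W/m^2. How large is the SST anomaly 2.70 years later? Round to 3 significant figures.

5.21 K

Areal heat capacity C = ρ c_p D = 1020 × 4040 × 71.1 = 2.93×10^8 J/(m^2 K).
τ = C / λ = 2.93×10^8 / 3.72 = 7.88×10^7 s.
Equilibrium anomaly ΔT_eq = F / λ = 29.3 / 3.72 = 7.88 K.
t = 2.70 years = 8.52×10^7 s, so t/τ = 1.08.
ΔT(t) = ΔT_eq (1 − e^(−t/τ)) = 7.88 × (1 − e^−1.08) = 5.21 K.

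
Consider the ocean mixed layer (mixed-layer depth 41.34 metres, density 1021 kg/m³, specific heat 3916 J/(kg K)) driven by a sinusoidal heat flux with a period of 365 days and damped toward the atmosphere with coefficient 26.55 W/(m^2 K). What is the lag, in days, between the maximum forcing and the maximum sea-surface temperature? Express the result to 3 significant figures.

Areal heat capacity C = ρ c_p D = 1021 × 3916 × 41.34 = 1.65×10^8 J/(m^2 K).
ω = 2π / 3.15×10^7 s = 1.99×10^-7 s⁻¹.
Phase lag φ = arctan(Cω/λ) = arctan(32.9/26.55) = 0.892 rad.
Time lag = φ / ω = 0.892 / 1.99×10^-7 = 4.48×10^6 s = 51.8 days.

51.8 days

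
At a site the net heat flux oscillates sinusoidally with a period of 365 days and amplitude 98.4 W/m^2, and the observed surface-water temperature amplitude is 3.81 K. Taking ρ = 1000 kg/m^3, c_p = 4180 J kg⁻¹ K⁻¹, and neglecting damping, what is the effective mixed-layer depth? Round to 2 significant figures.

ω = 2π / 3.15×10^7 s = 1.99×10^-7 s⁻¹.
Required C = F₀ / (A ω) = 98.4 / (3.81 × 1.99×10^-7) = 1.30×10^8 J/(m²·K).
D = C / (ρ c_p) = 1.30×10^8 / (1000 × 4180) = 31.0 m.

31 m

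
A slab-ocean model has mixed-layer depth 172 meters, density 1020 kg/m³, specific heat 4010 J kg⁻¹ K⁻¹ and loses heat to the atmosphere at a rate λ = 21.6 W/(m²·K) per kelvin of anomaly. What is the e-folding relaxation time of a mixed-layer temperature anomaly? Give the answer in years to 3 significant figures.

1.03 years

Areal heat capacity C = ρ c_p D = 1020 × 4010 × 172 = 7.04×10^8 J m⁻² K⁻¹.
Relaxation time τ = C / λ = 7.04×10^8 / 21.6 = 3.26×10^7 s.
In years: 3.26×10^7 s / (3.156×10^7 s/year) = 1.03 years.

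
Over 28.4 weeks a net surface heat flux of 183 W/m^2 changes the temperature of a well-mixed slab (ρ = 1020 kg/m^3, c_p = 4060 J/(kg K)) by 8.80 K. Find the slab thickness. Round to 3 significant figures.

86.3 m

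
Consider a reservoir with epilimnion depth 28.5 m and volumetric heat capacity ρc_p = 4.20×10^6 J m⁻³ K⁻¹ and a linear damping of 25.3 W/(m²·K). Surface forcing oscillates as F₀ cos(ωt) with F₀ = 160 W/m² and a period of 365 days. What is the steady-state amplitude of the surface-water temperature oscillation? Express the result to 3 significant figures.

4.60 K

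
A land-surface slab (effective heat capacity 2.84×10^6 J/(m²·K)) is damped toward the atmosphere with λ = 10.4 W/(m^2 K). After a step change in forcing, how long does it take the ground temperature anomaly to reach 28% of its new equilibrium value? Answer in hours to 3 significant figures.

24.9 hours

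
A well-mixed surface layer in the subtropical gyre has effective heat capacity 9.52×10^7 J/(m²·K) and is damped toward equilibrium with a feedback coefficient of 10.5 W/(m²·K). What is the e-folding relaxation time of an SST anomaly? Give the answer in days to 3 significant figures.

105 days

Areal heat capacity C = 9.52×10^7 J/(m²·K) (given).
Relaxation time τ = C / λ = 9.52×10^7 / 10.5 = 9.07×10^6 s.
In days: 9.07×10^6 s / (86400 s/day) = 105 days.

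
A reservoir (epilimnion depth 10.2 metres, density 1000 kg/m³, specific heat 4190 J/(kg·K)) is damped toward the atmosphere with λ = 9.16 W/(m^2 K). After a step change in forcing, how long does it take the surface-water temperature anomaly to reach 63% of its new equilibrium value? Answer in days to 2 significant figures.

54 days

Areal heat capacity C = ρ c_p D = 1000 × 4190 × 10.2 = 4.27×10^7 J/(m²·K).
τ = C / λ = 4.27×10^7 / 9.16 = 4.67×10^6 s.
Fraction reached: 1 − e^(−t/τ) = 0.63 ⇒ t = −τ ln(1 − 0.63) = τ × 0.994.
t = 4.64×10^6 s = 53.7 days.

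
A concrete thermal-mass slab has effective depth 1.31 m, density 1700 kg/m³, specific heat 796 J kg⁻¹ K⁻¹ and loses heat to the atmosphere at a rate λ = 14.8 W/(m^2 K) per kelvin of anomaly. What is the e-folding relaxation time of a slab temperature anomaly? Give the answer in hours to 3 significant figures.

33.3 hours

Areal heat capacity C = ρ c_p D = 1700 × 796 × 1.31 = 1.77×10^6 J m⁻² K⁻¹.
Relaxation time τ = C / λ = 1.77×10^6 / 14.8 = 1.20×10^5 s.
In hours: 1.20×10^5 s / (3600 s/hour) = 33.3 hours.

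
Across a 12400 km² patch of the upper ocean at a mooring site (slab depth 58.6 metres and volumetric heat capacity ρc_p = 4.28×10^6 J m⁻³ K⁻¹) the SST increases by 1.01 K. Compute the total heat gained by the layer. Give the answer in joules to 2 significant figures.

Areal heat capacity C = ρc_p × D = 4.28×10^6 × 58.6 = 2.51×10^8 J/(m^2 K).
Heat per unit area: q = C ΔT = 2.51×10^8 × 1.01 = 2.53×10^8 J/m².
Total heat: Q = q × A = 2.53×10^8 × (12400 × 10⁶ m²) = 3.14×10^18 J.

3.1×10^18 J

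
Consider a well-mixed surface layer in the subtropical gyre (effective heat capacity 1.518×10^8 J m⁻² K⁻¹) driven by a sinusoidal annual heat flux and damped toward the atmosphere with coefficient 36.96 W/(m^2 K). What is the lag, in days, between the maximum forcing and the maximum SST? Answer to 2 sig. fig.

40 days

Areal heat capacity C = 1.518×10^8 J m⁻² K⁻¹ (given).
ω = 2π / 3.15×10^7 s = 1.99×10^-7 s⁻¹.
Phase lag φ = arctan(Cω/λ) = arctan(30.2/36.96) = 0.686 rad.
Time lag = φ / ω = 0.686 / 1.99×10^-7 = 3.44×10^6 s = 39.8 days.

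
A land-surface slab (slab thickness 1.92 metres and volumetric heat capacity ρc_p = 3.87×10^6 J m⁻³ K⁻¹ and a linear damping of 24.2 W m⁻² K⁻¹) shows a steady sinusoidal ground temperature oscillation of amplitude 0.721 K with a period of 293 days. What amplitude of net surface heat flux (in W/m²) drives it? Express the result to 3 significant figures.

17.5

Areal heat capacity C = ρc_p × D = 3.87×10^6 × 1.92 = 7.43×10^6 J/(m^2 K).
ω = 2π / 2.53×10^7 s = 2.48×10^-7 s⁻¹.
√((Cω)² + λ²) = √((1.84)² + 24.2²) = 24.3 W/(m²·K).
F₀ = A × √((Cω)²+λ²) = 0.721 × 24.3 = 17.5 W/m².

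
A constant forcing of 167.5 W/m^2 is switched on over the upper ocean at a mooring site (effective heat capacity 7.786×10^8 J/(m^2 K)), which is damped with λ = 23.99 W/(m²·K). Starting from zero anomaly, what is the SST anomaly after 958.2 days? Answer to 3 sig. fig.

6.44 K

Areal heat capacity C = 7.786×10^8 J/(m^2 K) (given).
τ = C / λ = 7.79×10^8 / 23.99 = 3.25×10^7 s.
Equilibrium anomaly ΔT_eq = F / λ = 167.5 / 23.99 = 6.98 K.
t = 958.2 days = 8.28×10^7 s, so t/τ = 2.55.
ΔT(t) = ΔT_eq (1 − e^(−t/τ)) = 6.98 × (1 − e^−2.55) = 6.44 K.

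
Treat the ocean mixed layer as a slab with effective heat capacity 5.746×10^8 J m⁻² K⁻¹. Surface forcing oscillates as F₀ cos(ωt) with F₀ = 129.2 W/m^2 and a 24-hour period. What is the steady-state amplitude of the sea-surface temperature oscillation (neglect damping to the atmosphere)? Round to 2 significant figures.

Areal heat capacity C = 5.746×10^8 J m⁻² K⁻¹ (given).
Angular frequency ω = 2π / T = 2π / 86400 s = 7.27×10^-5 s⁻¹.
Cω = 5.75×10^8 × 7.27×10^-5 = 41800 W/(m²·K).
Amplitude A = F₀ / (Cω) = 129.2 / 41800 = 0.00309 K.

0.0031 K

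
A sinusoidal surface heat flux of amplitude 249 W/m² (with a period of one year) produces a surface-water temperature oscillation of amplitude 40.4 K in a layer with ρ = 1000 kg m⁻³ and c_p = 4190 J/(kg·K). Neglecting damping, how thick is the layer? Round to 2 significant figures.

7.4 m

ω = 2π / 3.15×10^7 s = 1.99×10^-7 s⁻¹.
Required C = F₀ / (A ω) = 249 / (40.4 × 1.99×10^-7) = 3.09×10^7 J/(m²·K).
D = C / (ρ c_p) = 3.09×10^7 / (1000 × 4190) = 7.38 m.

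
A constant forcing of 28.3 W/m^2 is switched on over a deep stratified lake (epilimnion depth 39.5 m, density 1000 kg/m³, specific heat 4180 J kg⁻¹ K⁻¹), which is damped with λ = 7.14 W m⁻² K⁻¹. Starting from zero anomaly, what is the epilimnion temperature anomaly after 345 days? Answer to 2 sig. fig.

2.9 K

Areal heat capacity C = ρ c_p D = 1000 × 4180 × 39.5 = 1.65×10^8 J/(m^2 K).
τ = C / λ = 1.65×10^8 / 7.14 = 2.31×10^7 s.
Equilibrium anomaly ΔT_eq = F / λ = 28.3 / 7.14 = 3.96 K.
t = 345 days = 2.98×10^7 s, so t/τ = 1.29.
ΔT(t) = ΔT_eq (1 − e^(−t/τ)) = 3.96 × (1 − e^−1.29) = 2.87 K.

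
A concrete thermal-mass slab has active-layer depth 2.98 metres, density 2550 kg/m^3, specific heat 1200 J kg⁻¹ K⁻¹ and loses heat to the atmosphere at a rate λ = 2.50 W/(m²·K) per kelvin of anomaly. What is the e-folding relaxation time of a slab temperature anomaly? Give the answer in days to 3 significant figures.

42.2 days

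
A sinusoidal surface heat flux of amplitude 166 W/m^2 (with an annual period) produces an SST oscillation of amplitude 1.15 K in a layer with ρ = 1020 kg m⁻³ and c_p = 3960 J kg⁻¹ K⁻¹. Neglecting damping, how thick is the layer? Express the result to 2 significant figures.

ω = 2π / 3.15×10^7 s = 1.99×10^-7 s⁻¹.
Required C = F₀ / (A ω) = 166 / (1.15 × 1.99×10^-7) = 7.24×10^8 J/(m²·K).
D = C / (ρ c_p) = 7.24×10^8 / (1020 × 3960) = 179 m.

180 m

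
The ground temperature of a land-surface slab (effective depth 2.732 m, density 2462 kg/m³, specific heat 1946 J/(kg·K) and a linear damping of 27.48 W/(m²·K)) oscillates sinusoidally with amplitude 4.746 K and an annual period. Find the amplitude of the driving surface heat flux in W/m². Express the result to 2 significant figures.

130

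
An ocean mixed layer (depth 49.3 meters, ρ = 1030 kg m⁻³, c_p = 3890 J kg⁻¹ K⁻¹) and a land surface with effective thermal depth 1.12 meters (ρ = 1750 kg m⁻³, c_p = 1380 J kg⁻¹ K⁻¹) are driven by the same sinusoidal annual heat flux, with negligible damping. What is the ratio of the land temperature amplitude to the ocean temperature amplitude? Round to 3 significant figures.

73.0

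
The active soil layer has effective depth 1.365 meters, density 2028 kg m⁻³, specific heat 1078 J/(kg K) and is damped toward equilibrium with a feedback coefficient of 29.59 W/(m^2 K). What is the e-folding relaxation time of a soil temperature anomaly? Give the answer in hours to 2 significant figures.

28 hours

Areal heat capacity C = ρ c_p D = 2028 × 1078 × 1.365 = 2.98×10^6 J m⁻² K⁻¹.
Relaxation time τ = C / λ = 2.98×10^6 / 29.59 = 1.01×10^5 s.
In hours: 1.01×10^5 s / (3600 s/hour) = 28.0 hours.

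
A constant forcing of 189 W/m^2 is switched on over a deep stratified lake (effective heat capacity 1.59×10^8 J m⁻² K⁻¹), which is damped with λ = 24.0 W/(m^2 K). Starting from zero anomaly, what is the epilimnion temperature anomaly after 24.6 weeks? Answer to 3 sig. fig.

7.04 K

Areal heat capacity C = 1.59×10^8 J m⁻² K⁻¹ (given).
τ = C / λ = 1.59×10^8 / 24.0 = 6.62×10^6 s.
Equilibrium anomaly ΔT_eq = F / λ = 189 / 24.0 = 7.88 K.
t = 24.6 weeks = 1.49×10^7 s, so t/τ = 2.25.
ΔT(t) = ΔT_eq (1 − e^(−t/τ)) = 7.88 × (1 − e^−2.25) = 7.04 K.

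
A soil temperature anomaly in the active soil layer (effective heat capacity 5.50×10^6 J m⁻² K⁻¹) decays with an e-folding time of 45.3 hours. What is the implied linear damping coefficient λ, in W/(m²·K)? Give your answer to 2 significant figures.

Areal heat capacity C = 5.50×10^6 J m⁻² K⁻¹ (given).
τ = 45.3 hours = 1.63×10^5 s.
λ = C / τ = 5.50×10^6 / 1.63×10^5 = 33.7 W/(m²·K).

34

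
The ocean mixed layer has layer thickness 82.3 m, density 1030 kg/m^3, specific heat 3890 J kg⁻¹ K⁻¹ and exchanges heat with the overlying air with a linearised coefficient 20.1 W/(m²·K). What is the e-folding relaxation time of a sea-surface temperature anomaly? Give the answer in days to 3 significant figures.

Areal heat capacity C = ρ c_p D = 1030 × 3890 × 82.3 = 3.30×10^8 J m⁻² K⁻¹.
Relaxation time τ = C / λ = 3.30×10^8 / 20.1 = 1.64×10^7 s.
In days: 1.64×10^7 s / (86400 s/day) = 190 days.

190 days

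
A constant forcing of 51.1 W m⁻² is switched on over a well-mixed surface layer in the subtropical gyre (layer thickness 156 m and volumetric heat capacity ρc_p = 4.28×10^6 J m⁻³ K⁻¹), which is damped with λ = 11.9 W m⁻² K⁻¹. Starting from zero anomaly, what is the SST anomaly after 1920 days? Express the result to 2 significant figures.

4.1 K

Areal heat capacity C = ρc_p × D = 4.28×10^6 × 156 = 6.68×10^8 J/(m^2 K).
τ = C / λ = 6.68×10^8 / 11.9 = 5.61×10^7 s.
Equilibrium anomaly ΔT_eq = F / λ = 51.1 / 11.9 = 4.29 K.
t = 1920 days = 1.66×10^8 s, so t/τ = 2.96.
ΔT(t) = ΔT_eq (1 − e^(−t/τ)) = 4.29 × (1 − e^−2.96) = 4.07 K.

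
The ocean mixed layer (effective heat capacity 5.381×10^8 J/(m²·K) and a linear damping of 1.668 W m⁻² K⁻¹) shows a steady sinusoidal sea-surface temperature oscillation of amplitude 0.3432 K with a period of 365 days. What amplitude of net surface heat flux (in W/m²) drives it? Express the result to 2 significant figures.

Areal heat capacity C = 5.381×10^8 J/(m²·K) (given).
ω = 2π / 3.15×10^7 s = 1.99×10^-7 s⁻¹.
√((Cω)² + λ²) = √((107)² + 1.668²) = 107 W/(m²·K).
F₀ = A × √((Cω)²+λ²) = 0.3432 × 107 = 36.8 W/m².

37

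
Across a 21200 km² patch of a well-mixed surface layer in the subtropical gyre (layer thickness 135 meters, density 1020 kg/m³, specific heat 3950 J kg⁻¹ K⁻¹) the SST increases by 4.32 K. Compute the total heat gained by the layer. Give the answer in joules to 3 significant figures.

4.98×10^19 J

Areal heat capacity C = ρ c_p D = 1020 × 3950 × 135 = 5.44×10^8 J/(m²·K).
Heat per unit area: q = C ΔT = 5.44×10^8 × 4.32 = 2.35×10^9 J/m².
Total heat: Q = q × A = 2.35×10^9 × (21200 × 10⁶ m²) = 4.98×10^19 J.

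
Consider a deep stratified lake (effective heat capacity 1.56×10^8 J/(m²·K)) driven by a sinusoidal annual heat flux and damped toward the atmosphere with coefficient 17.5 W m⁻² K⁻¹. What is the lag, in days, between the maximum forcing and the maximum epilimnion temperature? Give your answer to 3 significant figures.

Areal heat capacity C = 1.56×10^8 J/(m²·K) (given).
ω = 2π / 3.15×10^7 s = 1.99×10^-7 s⁻¹.
Phase lag φ = arctan(Cω/λ) = arctan(31.1/17.5) = 1.06 rad.
Time lag = φ / ω = 1.06 / 1.99×10^-7 = 5.31×10^6 s = 61.5 days.

61.5 days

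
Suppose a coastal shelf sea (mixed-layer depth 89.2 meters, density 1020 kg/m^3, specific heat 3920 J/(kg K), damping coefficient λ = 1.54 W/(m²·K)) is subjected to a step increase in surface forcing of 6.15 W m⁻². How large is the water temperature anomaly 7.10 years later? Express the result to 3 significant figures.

Areal heat capacity C = ρ c_p D = 1020 × 3920 × 89.2 = 3.57×10^8 J/(m^2 K).
τ = C / λ = 3.57×10^8 / 1.54 = 2.32×10^8 s.
Equilibrium anomaly ΔT_eq = F / λ = 6.15 / 1.54 = 3.99 K.
t = 7.10 years = 2.24×10^8 s, so t/τ = 0.967.
ΔT(t) = ΔT_eq (1 − e^(−t/τ)) = 3.99 × (1 − e^−0.967) = 2.48 K.

2.48 K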